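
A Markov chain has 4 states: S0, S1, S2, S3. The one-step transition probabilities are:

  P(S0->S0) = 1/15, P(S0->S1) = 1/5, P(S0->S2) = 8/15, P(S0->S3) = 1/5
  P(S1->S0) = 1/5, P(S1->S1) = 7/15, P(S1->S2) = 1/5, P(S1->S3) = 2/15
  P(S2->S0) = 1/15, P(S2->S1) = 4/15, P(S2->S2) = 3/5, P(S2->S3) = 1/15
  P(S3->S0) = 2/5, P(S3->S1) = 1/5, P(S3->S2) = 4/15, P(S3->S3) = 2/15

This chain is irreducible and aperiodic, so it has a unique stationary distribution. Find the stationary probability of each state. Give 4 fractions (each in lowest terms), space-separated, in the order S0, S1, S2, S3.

Answer: 359/2452 191/613 262/613 281/2452

Derivation:
The stationary distribution satisfies pi = pi * P, i.e.:
  pi_S0 = 1/15*pi_S0 + 1/5*pi_S1 + 1/15*pi_S2 + 2/5*pi_S3
  pi_S1 = 1/5*pi_S0 + 7/15*pi_S1 + 4/15*pi_S2 + 1/5*pi_S3
  pi_S2 = 8/15*pi_S0 + 1/5*pi_S1 + 3/5*pi_S2 + 4/15*pi_S3
  pi_S3 = 1/5*pi_S0 + 2/15*pi_S1 + 1/15*pi_S2 + 2/15*pi_S3
with normalization: pi_S0 + pi_S1 + pi_S2 + pi_S3 = 1.

Using the first 3 balance equations plus normalization, the linear system A*pi = b is:
  [-14/15, 1/5, 1/15, 2/5] . pi = 0
  [1/5, -8/15, 4/15, 1/5] . pi = 0
  [8/15, 1/5, -2/5, 4/15] . pi = 0
  [1, 1, 1, 1] . pi = 1

Solving yields:
  pi_S0 = 359/2452
  pi_S1 = 191/613
  pi_S2 = 262/613
  pi_S3 = 281/2452

Verification (pi * P):
  359/2452*1/15 + 191/613*1/5 + 262/613*1/15 + 281/2452*2/5 = 359/2452 = pi_S0  (ok)
  359/2452*1/5 + 191/613*7/15 + 262/613*4/15 + 281/2452*1/5 = 191/613 = pi_S1  (ok)
  359/2452*8/15 + 191/613*1/5 + 262/613*3/5 + 281/2452*4/15 = 262/613 = pi_S2  (ok)
  359/2452*1/5 + 191/613*2/15 + 262/613*1/15 + 281/2452*2/15 = 281/2452 = pi_S3  (ok)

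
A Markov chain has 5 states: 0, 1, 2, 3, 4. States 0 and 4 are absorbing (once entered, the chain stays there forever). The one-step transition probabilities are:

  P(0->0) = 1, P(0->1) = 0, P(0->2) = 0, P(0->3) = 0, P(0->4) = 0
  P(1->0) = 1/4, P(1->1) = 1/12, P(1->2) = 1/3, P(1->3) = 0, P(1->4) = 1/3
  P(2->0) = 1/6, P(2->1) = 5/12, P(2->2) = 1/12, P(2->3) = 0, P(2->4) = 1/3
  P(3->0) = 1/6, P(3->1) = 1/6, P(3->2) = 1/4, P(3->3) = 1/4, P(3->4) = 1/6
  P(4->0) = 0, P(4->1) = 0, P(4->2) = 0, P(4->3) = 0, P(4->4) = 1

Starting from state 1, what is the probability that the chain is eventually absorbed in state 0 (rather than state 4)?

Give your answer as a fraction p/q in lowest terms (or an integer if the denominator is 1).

Let a_i = P(absorbed in 0 | start in state i).
Boundary conditions: a_0 = 1, a_4 = 0.
For each transient state i, a_i = sum_j P(i->j) * a_j:
  a_1 = 1/4*a_0 + 1/12*a_1 + 1/3*a_2 + 0*a_3 + 1/3*a_4
  a_2 = 1/6*a_0 + 5/12*a_1 + 1/12*a_2 + 0*a_3 + 1/3*a_4
  a_3 = 1/6*a_0 + 1/6*a_1 + 1/4*a_2 + 1/4*a_3 + 1/6*a_4

Substituting a_0 = 1 and a_4 = 0, rearrange to (I - Q) a = r where r[i] = P(i -> 0):
  [11/12, -1/3, 0] . (a_1, a_2, a_3) = 1/4
  [-5/12, 11/12, 0] . (a_1, a_2, a_3) = 1/6
  [-1/6, -1/4, 3/4] . (a_1, a_2, a_3) = 1/6

Solving yields:
  a_1 = 41/101
  a_2 = 37/101
  a_3 = 395/909

Starting state is 1, so the absorption probability is a_1 = 41/101.

Answer: 41/101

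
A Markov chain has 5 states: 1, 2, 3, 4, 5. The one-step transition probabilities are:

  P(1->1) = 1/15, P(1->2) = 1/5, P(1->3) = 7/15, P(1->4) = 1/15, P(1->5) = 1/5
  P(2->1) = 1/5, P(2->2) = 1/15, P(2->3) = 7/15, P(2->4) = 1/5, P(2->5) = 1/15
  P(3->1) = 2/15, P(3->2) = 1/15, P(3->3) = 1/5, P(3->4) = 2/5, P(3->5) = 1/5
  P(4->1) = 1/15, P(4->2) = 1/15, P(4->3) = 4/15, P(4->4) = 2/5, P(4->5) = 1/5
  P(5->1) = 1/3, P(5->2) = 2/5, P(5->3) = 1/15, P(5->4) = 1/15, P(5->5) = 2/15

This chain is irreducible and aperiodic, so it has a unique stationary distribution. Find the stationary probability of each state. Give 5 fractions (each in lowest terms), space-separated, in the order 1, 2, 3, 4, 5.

Answer: 4354/29187 8353/58374 2656/9729 7738/29187 9901/58374

Derivation:
The stationary distribution satisfies pi = pi * P, i.e.:
  pi_1 = 1/15*pi_1 + 1/5*pi_2 + 2/15*pi_3 + 1/15*pi_4 + 1/3*pi_5
  pi_2 = 1/5*pi_1 + 1/15*pi_2 + 1/15*pi_3 + 1/15*pi_4 + 2/5*pi_5
  pi_3 = 7/15*pi_1 + 7/15*pi_2 + 1/5*pi_3 + 4/15*pi_4 + 1/15*pi_5
  pi_4 = 1/15*pi_1 + 1/5*pi_2 + 2/5*pi_3 + 2/5*pi_4 + 1/15*pi_5
  pi_5 = 1/5*pi_1 + 1/15*pi_2 + 1/5*pi_3 + 1/5*pi_4 + 2/15*pi_5
with normalization: pi_1 + pi_2 + pi_3 + pi_4 + pi_5 = 1.

Using the first 4 balance equations plus normalization, the linear system A*pi = b is:
  [-14/15, 1/5, 2/15, 1/15, 1/3] . pi = 0
  [1/5, -14/15, 1/15, 1/15, 2/5] . pi = 0
  [7/15, 7/15, -4/5, 4/15, 1/15] . pi = 0
  [1/15, 1/5, 2/5, -3/5, 1/15] . pi = 0
  [1, 1, 1, 1, 1] . pi = 1

Solving yields:
  pi_1 = 4354/29187
  pi_2 = 8353/58374
  pi_3 = 2656/9729
  pi_4 = 7738/29187
  pi_5 = 9901/58374

Verification (pi * P):
  4354/29187*1/15 + 8353/58374*1/5 + 2656/9729*2/15 + 7738/29187*1/15 + 9901/58374*1/3 = 4354/29187 = pi_1  (ok)
  4354/29187*1/5 + 8353/58374*1/15 + 2656/9729*1/15 + 7738/29187*1/15 + 9901/58374*2/5 = 8353/58374 = pi_2  (ok)
  4354/29187*7/15 + 8353/58374*7/15 + 2656/9729*1/5 + 7738/29187*4/15 + 9901/58374*1/15 = 2656/9729 = pi_3  (ok)
  4354/29187*1/15 + 8353/58374*1/5 + 2656/9729*2/5 + 7738/29187*2/5 + 9901/58374*1/15 = 7738/29187 = pi_4  (ok)
  4354/29187*1/5 + 8353/58374*1/15 + 2656/9729*1/5 + 7738/29187*1/5 + 9901/58374*2/15 = 9901/58374 = pi_5  (ok)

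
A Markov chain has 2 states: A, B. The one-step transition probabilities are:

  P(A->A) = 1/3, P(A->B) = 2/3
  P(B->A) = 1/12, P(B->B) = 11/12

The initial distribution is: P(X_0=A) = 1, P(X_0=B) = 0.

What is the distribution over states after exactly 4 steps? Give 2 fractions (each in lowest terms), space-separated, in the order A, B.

Propagating the distribution step by step (d_{t+1} = d_t * P):
d_0 = (A=1, B=0)
  d_1[A] = 1*1/3 + 0*1/12 = 1/3
  d_1[B] = 1*2/3 + 0*11/12 = 2/3
d_1 = (A=1/3, B=2/3)
  d_2[A] = 1/3*1/3 + 2/3*1/12 = 1/6
  d_2[B] = 1/3*2/3 + 2/3*11/12 = 5/6
d_2 = (A=1/6, B=5/6)
  d_3[A] = 1/6*1/3 + 5/6*1/12 = 1/8
  d_3[B] = 1/6*2/3 + 5/6*11/12 = 7/8
d_3 = (A=1/8, B=7/8)
  d_4[A] = 1/8*1/3 + 7/8*1/12 = 11/96
  d_4[B] = 1/8*2/3 + 7/8*11/12 = 85/96
d_4 = (A=11/96, B=85/96)

Answer: 11/96 85/96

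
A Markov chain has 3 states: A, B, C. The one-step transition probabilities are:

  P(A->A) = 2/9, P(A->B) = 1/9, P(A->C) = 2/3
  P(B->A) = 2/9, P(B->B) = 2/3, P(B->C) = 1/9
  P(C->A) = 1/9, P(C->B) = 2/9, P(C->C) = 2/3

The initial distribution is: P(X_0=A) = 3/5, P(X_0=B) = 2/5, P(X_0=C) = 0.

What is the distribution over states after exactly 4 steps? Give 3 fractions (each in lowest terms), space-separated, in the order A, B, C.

Answer: 1112/6561 2375/6561 3074/6561

Derivation:
Propagating the distribution step by step (d_{t+1} = d_t * P):
d_0 = (A=3/5, B=2/5, C=0)
  d_1[A] = 3/5*2/9 + 2/5*2/9 + 0*1/9 = 2/9
  d_1[B] = 3/5*1/9 + 2/5*2/3 + 0*2/9 = 1/3
  d_1[C] = 3/5*2/3 + 2/5*1/9 + 0*2/3 = 4/9
d_1 = (A=2/9, B=1/3, C=4/9)
  d_2[A] = 2/9*2/9 + 1/3*2/9 + 4/9*1/9 = 14/81
  d_2[B] = 2/9*1/9 + 1/3*2/3 + 4/9*2/9 = 28/81
  d_2[C] = 2/9*2/3 + 1/3*1/9 + 4/9*2/3 = 13/27
d_2 = (A=14/81, B=28/81, C=13/27)
  d_3[A] = 14/81*2/9 + 28/81*2/9 + 13/27*1/9 = 41/243
  d_3[B] = 14/81*1/9 + 28/81*2/3 + 13/27*2/9 = 260/729
  d_3[C] = 14/81*2/3 + 28/81*1/9 + 13/27*2/3 = 346/729
d_3 = (A=41/243, B=260/729, C=346/729)
  d_4[A] = 41/243*2/9 + 260/729*2/9 + 346/729*1/9 = 1112/6561
  d_4[B] = 41/243*1/9 + 260/729*2/3 + 346/729*2/9 = 2375/6561
  d_4[C] = 41/243*2/3 + 260/729*1/9 + 346/729*2/3 = 3074/6561
d_4 = (A=1112/6561, B=2375/6561, C=3074/6561)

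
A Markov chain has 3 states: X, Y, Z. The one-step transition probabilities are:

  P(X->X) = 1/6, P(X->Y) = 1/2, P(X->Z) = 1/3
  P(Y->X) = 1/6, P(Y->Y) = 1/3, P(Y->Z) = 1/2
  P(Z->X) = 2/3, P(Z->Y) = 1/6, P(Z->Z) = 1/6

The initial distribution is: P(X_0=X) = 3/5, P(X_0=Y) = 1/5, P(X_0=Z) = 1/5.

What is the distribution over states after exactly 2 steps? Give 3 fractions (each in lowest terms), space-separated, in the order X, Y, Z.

Answer: 1/3 29/90 31/90

Derivation:
Propagating the distribution step by step (d_{t+1} = d_t * P):
d_0 = (X=3/5, Y=1/5, Z=1/5)
  d_1[X] = 3/5*1/6 + 1/5*1/6 + 1/5*2/3 = 4/15
  d_1[Y] = 3/5*1/2 + 1/5*1/3 + 1/5*1/6 = 2/5
  d_1[Z] = 3/5*1/3 + 1/5*1/2 + 1/5*1/6 = 1/3
d_1 = (X=4/15, Y=2/5, Z=1/3)
  d_2[X] = 4/15*1/6 + 2/5*1/6 + 1/3*2/3 = 1/3
  d_2[Y] = 4/15*1/2 + 2/5*1/3 + 1/3*1/6 = 29/90
  d_2[Z] = 4/15*1/3 + 2/5*1/2 + 1/3*1/6 = 31/90
d_2 = (X=1/3, Y=29/90, Z=31/90)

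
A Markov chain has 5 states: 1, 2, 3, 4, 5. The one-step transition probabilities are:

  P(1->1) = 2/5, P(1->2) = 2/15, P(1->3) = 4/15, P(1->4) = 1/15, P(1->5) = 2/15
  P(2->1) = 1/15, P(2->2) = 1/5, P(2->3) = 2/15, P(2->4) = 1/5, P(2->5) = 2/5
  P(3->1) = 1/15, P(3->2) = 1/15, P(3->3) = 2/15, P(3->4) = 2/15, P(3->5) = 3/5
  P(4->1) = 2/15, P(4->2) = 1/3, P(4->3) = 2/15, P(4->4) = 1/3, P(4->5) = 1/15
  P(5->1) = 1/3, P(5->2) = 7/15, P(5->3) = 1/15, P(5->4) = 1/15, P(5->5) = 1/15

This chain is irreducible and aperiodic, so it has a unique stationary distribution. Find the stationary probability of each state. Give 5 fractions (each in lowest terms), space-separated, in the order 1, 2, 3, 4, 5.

The stationary distribution satisfies pi = pi * P, i.e.:
  pi_1 = 2/5*pi_1 + 1/15*pi_2 + 1/15*pi_3 + 2/15*pi_4 + 1/3*pi_5
  pi_2 = 2/15*pi_1 + 1/5*pi_2 + 1/15*pi_3 + 1/3*pi_4 + 7/15*pi_5
  pi_3 = 4/15*pi_1 + 2/15*pi_2 + 2/15*pi_3 + 2/15*pi_4 + 1/15*pi_5
  pi_4 = 1/15*pi_1 + 1/5*pi_2 + 2/15*pi_3 + 1/3*pi_4 + 1/15*pi_5
  pi_5 = 2/15*pi_1 + 2/5*pi_2 + 3/5*pi_3 + 1/15*pi_4 + 1/15*pi_5
with normalization: pi_1 + pi_2 + pi_3 + pi_4 + pi_5 = 1.

Using the first 4 balance equations plus normalization, the linear system A*pi = b is:
  [-3/5, 1/15, 1/15, 2/15, 1/3] . pi = 0
  [2/15, -4/5, 1/15, 1/3, 7/15] . pi = 0
  [4/15, 2/15, -13/15, 2/15, 1/15] . pi = 0
  [1/15, 1/5, 2/15, -2/3, 1/15] . pi = 0
  [1, 1, 1, 1, 1] . pi = 1

Solving yields:
  pi_1 = 8609/40650
  pi_2 = 3401/13550
  pi_3 = 2956/20325
  pi_4 = 3044/20325
  pi_5 = 4919/20325

Verification (pi * P):
  8609/40650*2/5 + 3401/13550*1/15 + 2956/20325*1/15 + 3044/20325*2/15 + 4919/20325*1/3 = 8609/40650 = pi_1  (ok)
  8609/40650*2/15 + 3401/13550*1/5 + 2956/20325*1/15 + 3044/20325*1/3 + 4919/20325*7/15 = 3401/13550 = pi_2  (ok)
  8609/40650*4/15 + 3401/13550*2/15 + 2956/20325*2/15 + 3044/20325*2/15 + 4919/20325*1/15 = 2956/20325 = pi_3  (ok)
  8609/40650*1/15 + 3401/13550*1/5 + 2956/20325*2/15 + 3044/20325*1/3 + 4919/20325*1/15 = 3044/20325 = pi_4  (ok)
  8609/40650*2/15 + 3401/13550*2/5 + 2956/20325*3/5 + 3044/20325*1/15 + 4919/20325*1/15 = 4919/20325 = pi_5  (ok)

Answer: 8609/40650 3401/13550 2956/20325 3044/20325 4919/20325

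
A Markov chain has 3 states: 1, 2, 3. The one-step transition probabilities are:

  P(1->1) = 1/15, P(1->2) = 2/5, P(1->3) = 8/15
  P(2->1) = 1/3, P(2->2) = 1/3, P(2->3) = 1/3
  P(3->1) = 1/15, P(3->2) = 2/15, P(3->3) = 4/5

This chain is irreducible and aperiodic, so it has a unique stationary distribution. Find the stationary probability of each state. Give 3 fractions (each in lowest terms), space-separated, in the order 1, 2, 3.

Answer: 5/41 17/82 55/82

Derivation:
The stationary distribution satisfies pi = pi * P, i.e.:
  pi_1 = 1/15*pi_1 + 1/3*pi_2 + 1/15*pi_3
  pi_2 = 2/5*pi_1 + 1/3*pi_2 + 2/15*pi_3
  pi_3 = 8/15*pi_1 + 1/3*pi_2 + 4/5*pi_3
with normalization: pi_1 + pi_2 + pi_3 = 1.

Using the first 2 balance equations plus normalization, the linear system A*pi = b is:
  [-14/15, 1/3, 1/15] . pi = 0
  [2/5, -2/3, 2/15] . pi = 0
  [1, 1, 1] . pi = 1

Solving yields:
  pi_1 = 5/41
  pi_2 = 17/82
  pi_3 = 55/82

Verification (pi * P):
  5/41*1/15 + 17/82*1/3 + 55/82*1/15 = 5/41 = pi_1  (ok)
  5/41*2/5 + 17/82*1/3 + 55/82*2/15 = 17/82 = pi_2  (ok)
  5/41*8/15 + 17/82*1/3 + 55/82*4/5 = 55/82 = pi_3  (ok)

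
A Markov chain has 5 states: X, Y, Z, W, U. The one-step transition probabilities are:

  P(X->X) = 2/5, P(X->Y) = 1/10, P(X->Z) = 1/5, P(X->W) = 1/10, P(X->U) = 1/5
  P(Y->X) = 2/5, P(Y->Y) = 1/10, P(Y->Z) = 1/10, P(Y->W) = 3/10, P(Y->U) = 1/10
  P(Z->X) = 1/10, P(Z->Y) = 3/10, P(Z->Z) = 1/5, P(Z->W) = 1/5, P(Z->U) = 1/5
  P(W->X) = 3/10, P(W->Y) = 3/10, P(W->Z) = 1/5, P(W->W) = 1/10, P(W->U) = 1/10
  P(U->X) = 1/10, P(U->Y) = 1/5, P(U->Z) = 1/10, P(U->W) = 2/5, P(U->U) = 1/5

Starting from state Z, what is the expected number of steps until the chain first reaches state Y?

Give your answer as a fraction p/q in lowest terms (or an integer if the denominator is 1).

Answer: 2680/649

Derivation:
Let h_i = expected steps to first reach Y from state i.
Boundary: h_Y = 0.
First-step equations for the other states:
  h_X = 1 + 2/5*h_X + 1/10*h_Y + 1/5*h_Z + 1/10*h_W + 1/5*h_U
  h_Z = 1 + 1/10*h_X + 3/10*h_Y + 1/5*h_Z + 1/5*h_W + 1/5*h_U
  h_W = 1 + 3/10*h_X + 3/10*h_Y + 1/5*h_Z + 1/10*h_W + 1/10*h_U
  h_U = 1 + 1/10*h_X + 1/5*h_Y + 1/10*h_Z + 2/5*h_W + 1/5*h_U

Substituting h_Y = 0 and rearranging gives the linear system (I - Q) h = 1:
  [3/5, -1/5, -1/10, -1/5] . (h_X, h_Z, h_W, h_U) = 1
  [-1/10, 4/5, -1/5, -1/5] . (h_X, h_Z, h_W, h_U) = 1
  [-3/10, -1/5, 9/10, -1/10] . (h_X, h_Z, h_W, h_U) = 1
  [-1/10, -1/10, -2/5, 4/5] . (h_X, h_Z, h_W, h_U) = 1

Solving yields:
  h_X = 3430/649
  h_Z = 2680/649
  h_W = 2790/649
  h_U = 270/59

Starting state is Z, so the expected hitting time is h_Z = 2680/649.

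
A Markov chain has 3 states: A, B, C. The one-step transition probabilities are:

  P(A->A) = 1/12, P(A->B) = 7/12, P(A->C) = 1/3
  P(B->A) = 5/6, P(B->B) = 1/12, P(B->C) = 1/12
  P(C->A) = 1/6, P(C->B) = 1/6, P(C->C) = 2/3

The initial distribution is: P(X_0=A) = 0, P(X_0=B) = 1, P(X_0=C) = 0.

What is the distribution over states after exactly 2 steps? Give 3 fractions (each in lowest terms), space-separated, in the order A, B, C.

Propagating the distribution step by step (d_{t+1} = d_t * P):
d_0 = (A=0, B=1, C=0)
  d_1[A] = 0*1/12 + 1*5/6 + 0*1/6 = 5/6
  d_1[B] = 0*7/12 + 1*1/12 + 0*1/6 = 1/12
  d_1[C] = 0*1/3 + 1*1/12 + 0*2/3 = 1/12
d_1 = (A=5/6, B=1/12, C=1/12)
  d_2[A] = 5/6*1/12 + 1/12*5/6 + 1/12*1/6 = 11/72
  d_2[B] = 5/6*7/12 + 1/12*1/12 + 1/12*1/6 = 73/144
  d_2[C] = 5/6*1/3 + 1/12*1/12 + 1/12*2/3 = 49/144
d_2 = (A=11/72, B=73/144, C=49/144)

Answer: 11/72 73/144 49/144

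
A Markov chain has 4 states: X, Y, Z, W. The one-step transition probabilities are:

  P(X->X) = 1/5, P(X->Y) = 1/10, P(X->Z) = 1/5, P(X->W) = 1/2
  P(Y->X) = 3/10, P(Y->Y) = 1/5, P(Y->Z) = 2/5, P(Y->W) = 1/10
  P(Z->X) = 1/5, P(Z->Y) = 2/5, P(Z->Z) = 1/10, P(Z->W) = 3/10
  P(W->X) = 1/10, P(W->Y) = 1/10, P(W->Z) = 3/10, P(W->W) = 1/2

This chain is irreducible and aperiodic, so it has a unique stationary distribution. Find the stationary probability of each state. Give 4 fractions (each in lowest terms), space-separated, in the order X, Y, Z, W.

The stationary distribution satisfies pi = pi * P, i.e.:
  pi_X = 1/5*pi_X + 3/10*pi_Y + 1/5*pi_Z + 1/10*pi_W
  pi_Y = 1/10*pi_X + 1/5*pi_Y + 2/5*pi_Z + 1/10*pi_W
  pi_Z = 1/5*pi_X + 2/5*pi_Y + 1/10*pi_Z + 3/10*pi_W
  pi_W = 1/2*pi_X + 1/10*pi_Y + 3/10*pi_Z + 1/2*pi_W
with normalization: pi_X + pi_Y + pi_Z + pi_W = 1.

Using the first 3 balance equations plus normalization, the linear system A*pi = b is:
  [-4/5, 3/10, 1/5, 1/10] . pi = 0
  [1/10, -4/5, 2/5, 1/10] . pi = 0
  [1/5, 2/5, -9/10, 3/10] . pi = 0
  [1, 1, 1, 1] . pi = 1

Solving yields:
  pi_X = 35/192
  pi_Y = 187/960
  pi_Z = 241/960
  pi_W = 119/320

Verification (pi * P):
  35/192*1/5 + 187/960*3/10 + 241/960*1/5 + 119/320*1/10 = 35/192 = pi_X  (ok)
  35/192*1/10 + 187/960*1/5 + 241/960*2/5 + 119/320*1/10 = 187/960 = pi_Y  (ok)
  35/192*1/5 + 187/960*2/5 + 241/960*1/10 + 119/320*3/10 = 241/960 = pi_Z  (ok)
  35/192*1/2 + 187/960*1/10 + 241/960*3/10 + 119/320*1/2 = 119/320 = pi_W  (ok)

Answer: 35/192 187/960 241/960 119/320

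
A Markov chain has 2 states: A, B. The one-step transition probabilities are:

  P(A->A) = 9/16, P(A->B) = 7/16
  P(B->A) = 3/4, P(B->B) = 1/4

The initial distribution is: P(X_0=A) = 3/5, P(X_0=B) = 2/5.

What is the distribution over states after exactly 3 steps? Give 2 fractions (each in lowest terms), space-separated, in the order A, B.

Propagating the distribution step by step (d_{t+1} = d_t * P):
d_0 = (A=3/5, B=2/5)
  d_1[A] = 3/5*9/16 + 2/5*3/4 = 51/80
  d_1[B] = 3/5*7/16 + 2/5*1/4 = 29/80
d_1 = (A=51/80, B=29/80)
  d_2[A] = 51/80*9/16 + 29/80*3/4 = 807/1280
  d_2[B] = 51/80*7/16 + 29/80*1/4 = 473/1280
d_2 = (A=807/1280, B=473/1280)
  d_3[A] = 807/1280*9/16 + 473/1280*3/4 = 12939/20480
  d_3[B] = 807/1280*7/16 + 473/1280*1/4 = 7541/20480
d_3 = (A=12939/20480, B=7541/20480)

Answer: 12939/20480 7541/20480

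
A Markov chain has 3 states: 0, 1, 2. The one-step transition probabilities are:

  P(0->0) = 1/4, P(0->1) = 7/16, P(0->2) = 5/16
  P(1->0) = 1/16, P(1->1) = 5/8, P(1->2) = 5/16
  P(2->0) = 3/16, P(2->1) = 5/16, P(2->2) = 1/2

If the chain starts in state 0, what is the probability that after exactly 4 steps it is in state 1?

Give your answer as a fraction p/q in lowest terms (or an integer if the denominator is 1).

Computing P^4 by repeated multiplication:
P^1 =
  0: [1/4, 7/16, 5/16]
  1: [1/16, 5/8, 5/16]
  2: [3/16, 5/16, 1/2]
P^2 =
  0: [19/128, 123/256, 95/256]
  1: [29/256, 33/64, 95/256]
  2: [41/256, 111/256, 13/32]
P^3 =
  0: [35/256, 1971/4096, 1565/4096]
  1: [533/4096, 999/2048, 1565/4096]
  2: [587/4096, 1917/4096, 199/512]
P^4 =
  0: [4453/32768, 31455/65536, 25175/65536]
  1: [8825/65536, 1971/4096, 25175/65536]
  2: [9041/65536, 31239/65536, 3157/8192]

(P^4)[0 -> 1] = 31455/65536

Answer: 31455/65536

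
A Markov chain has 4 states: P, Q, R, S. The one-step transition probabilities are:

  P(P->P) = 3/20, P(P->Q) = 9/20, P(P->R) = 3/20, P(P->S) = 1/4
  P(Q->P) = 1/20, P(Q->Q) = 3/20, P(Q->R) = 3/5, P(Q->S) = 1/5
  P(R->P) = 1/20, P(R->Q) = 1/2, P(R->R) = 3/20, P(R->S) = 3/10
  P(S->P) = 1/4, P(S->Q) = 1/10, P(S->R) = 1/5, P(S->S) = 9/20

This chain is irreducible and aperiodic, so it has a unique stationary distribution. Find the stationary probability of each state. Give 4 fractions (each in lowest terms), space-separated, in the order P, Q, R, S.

Answer: 1011/8074 2203/8074 2329/8074 2531/8074

Derivation:
The stationary distribution satisfies pi = pi * P, i.e.:
  pi_P = 3/20*pi_P + 1/20*pi_Q + 1/20*pi_R + 1/4*pi_S
  pi_Q = 9/20*pi_P + 3/20*pi_Q + 1/2*pi_R + 1/10*pi_S
  pi_R = 3/20*pi_P + 3/5*pi_Q + 3/20*pi_R + 1/5*pi_S
  pi_S = 1/4*pi_P + 1/5*pi_Q + 3/10*pi_R + 9/20*pi_S
with normalization: pi_P + pi_Q + pi_R + pi_S = 1.

Using the first 3 balance equations plus normalization, the linear system A*pi = b is:
  [-17/20, 1/20, 1/20, 1/4] . pi = 0
  [9/20, -17/20, 1/2, 1/10] . pi = 0
  [3/20, 3/5, -17/20, 1/5] . pi = 0
  [1, 1, 1, 1] . pi = 1

Solving yields:
  pi_P = 1011/8074
  pi_Q = 2203/8074
  pi_R = 2329/8074
  pi_S = 2531/8074

Verification (pi * P):
  1011/8074*3/20 + 2203/8074*1/20 + 2329/8074*1/20 + 2531/8074*1/4 = 1011/8074 = pi_P  (ok)
  1011/8074*9/20 + 2203/8074*3/20 + 2329/8074*1/2 + 2531/8074*1/10 = 2203/8074 = pi_Q  (ok)
  1011/8074*3/20 + 2203/8074*3/5 + 2329/8074*3/20 + 2531/8074*1/5 = 2329/8074 = pi_R  (ok)
  1011/8074*1/4 + 2203/8074*1/5 + 2329/8074*3/10 + 2531/8074*9/20 = 2531/8074 = pi_S  (ok)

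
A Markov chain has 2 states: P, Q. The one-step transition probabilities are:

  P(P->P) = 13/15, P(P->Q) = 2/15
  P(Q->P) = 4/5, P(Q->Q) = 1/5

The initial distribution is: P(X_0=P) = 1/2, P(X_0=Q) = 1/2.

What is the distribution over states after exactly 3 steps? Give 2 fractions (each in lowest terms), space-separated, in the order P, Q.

Propagating the distribution step by step (d_{t+1} = d_t * P):
d_0 = (P=1/2, Q=1/2)
  d_1[P] = 1/2*13/15 + 1/2*4/5 = 5/6
  d_1[Q] = 1/2*2/15 + 1/2*1/5 = 1/6
d_1 = (P=5/6, Q=1/6)
  d_2[P] = 5/6*13/15 + 1/6*4/5 = 77/90
  d_2[Q] = 5/6*2/15 + 1/6*1/5 = 13/90
d_2 = (P=77/90, Q=13/90)
  d_3[P] = 77/90*13/15 + 13/90*4/5 = 1157/1350
  d_3[Q] = 77/90*2/15 + 13/90*1/5 = 193/1350
d_3 = (P=1157/1350, Q=193/1350)

Answer: 1157/1350 193/1350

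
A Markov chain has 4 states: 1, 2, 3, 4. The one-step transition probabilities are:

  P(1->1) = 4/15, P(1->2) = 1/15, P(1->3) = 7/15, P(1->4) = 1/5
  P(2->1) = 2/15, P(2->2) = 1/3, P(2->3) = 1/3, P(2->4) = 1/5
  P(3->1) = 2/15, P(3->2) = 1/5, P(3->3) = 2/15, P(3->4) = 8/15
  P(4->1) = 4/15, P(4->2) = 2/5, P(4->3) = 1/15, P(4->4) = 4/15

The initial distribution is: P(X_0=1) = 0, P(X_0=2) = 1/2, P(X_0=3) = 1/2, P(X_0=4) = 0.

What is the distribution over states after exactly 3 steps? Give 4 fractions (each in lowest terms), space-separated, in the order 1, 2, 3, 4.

Propagating the distribution step by step (d_{t+1} = d_t * P):
d_0 = (1=0, 2=1/2, 3=1/2, 4=0)
  d_1[1] = 0*4/15 + 1/2*2/15 + 1/2*2/15 + 0*4/15 = 2/15
  d_1[2] = 0*1/15 + 1/2*1/3 + 1/2*1/5 + 0*2/5 = 4/15
  d_1[3] = 0*7/15 + 1/2*1/3 + 1/2*2/15 + 0*1/15 = 7/30
  d_1[4] = 0*1/5 + 1/2*1/5 + 1/2*8/15 + 0*4/15 = 11/30
d_1 = (1=2/15, 2=4/15, 3=7/30, 4=11/30)
  d_2[1] = 2/15*4/15 + 4/15*2/15 + 7/30*2/15 + 11/30*4/15 = 1/5
  d_2[2] = 2/15*1/15 + 4/15*1/3 + 7/30*1/5 + 11/30*2/5 = 131/450
  d_2[3] = 2/15*7/15 + 4/15*1/3 + 7/30*2/15 + 11/30*1/15 = 31/150
  d_2[4] = 2/15*1/5 + 4/15*1/5 + 7/30*8/15 + 11/30*4/15 = 68/225
d_2 = (1=1/5, 2=131/450, 3=31/150, 4=68/225)
  d_3[1] = 1/5*4/15 + 131/450*2/15 + 31/150*2/15 + 68/225*4/15 = 676/3375
  d_3[2] = 1/5*1/15 + 131/450*1/3 + 31/150*1/5 + 68/225*2/5 = 184/675
  d_3[3] = 1/5*7/15 + 131/450*1/3 + 31/150*2/15 + 68/225*1/15 = 1607/6750
  d_3[4] = 1/5*1/5 + 131/450*1/5 + 31/150*8/15 + 68/225*4/15 = 1951/6750
d_3 = (1=676/3375, 2=184/675, 3=1607/6750, 4=1951/6750)

Answer: 676/3375 184/675 1607/6750 1951/6750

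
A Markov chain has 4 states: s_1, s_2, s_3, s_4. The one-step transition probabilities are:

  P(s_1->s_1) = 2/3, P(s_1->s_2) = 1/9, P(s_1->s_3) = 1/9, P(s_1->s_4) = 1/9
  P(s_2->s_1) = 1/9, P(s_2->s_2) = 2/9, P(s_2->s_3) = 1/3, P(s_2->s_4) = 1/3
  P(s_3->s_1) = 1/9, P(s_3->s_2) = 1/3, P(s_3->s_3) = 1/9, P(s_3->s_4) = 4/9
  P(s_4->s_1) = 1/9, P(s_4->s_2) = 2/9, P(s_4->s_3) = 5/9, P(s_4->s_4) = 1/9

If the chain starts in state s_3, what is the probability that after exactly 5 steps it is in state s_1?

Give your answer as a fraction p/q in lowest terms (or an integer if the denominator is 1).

Computing P^5 by repeated multiplication:
P^1 =
  s_1: [2/3, 1/9, 1/9, 1/9]
  s_2: [1/9, 2/9, 1/3, 1/3]
  s_3: [1/9, 1/3, 1/9, 4/9]
  s_4: [1/9, 2/9, 5/9, 1/9]
P^2 =
  s_1: [13/27, 13/81, 5/27, 14/81]
  s_2: [14/81, 20/81, 25/81, 22/81]
  s_3: [14/81, 2/9, 31/81, 2/9]
  s_4: [14/81, 22/81, 17/81, 28/81]
P^3 =
  s_1: [92/243, 46/243, 163/729, 152/729]
  s_2: [151/729, 173/729, 209/729, 196/729]
  s_3: [151/729, 179/729, 7/27, 70/243]
  s_4: [151/729, 55/243, 79/243, 176/729]
P^4 =
  s_1: [703/2187, 1345/6561, 1613/6561, 166/729]
  s_2: [1484/6561, 1516/6561, 1859/6561, 1702/6561]
  s_3: [1484/6561, 1496/6561, 1927/6561, 1654/6561]
  s_4: [1484/6561, 1544/6561, 1763/6561, 590/2187]
P^5 =
  s_1: [5702/19683, 12626/59049, 15227/59049, 14090/59049]
  s_2: [13981/59049, 4499/19683, 5467/19683, 15170/59049]
  s_3: [13981/59049, 13565/59049, 16169/59049, 15334/59049]
  s_4: [13981/59049, 1489/6561, 16729/59049, 14938/59049]

(P^5)[s_3 -> s_1] = 13981/59049

Answer: 13981/59049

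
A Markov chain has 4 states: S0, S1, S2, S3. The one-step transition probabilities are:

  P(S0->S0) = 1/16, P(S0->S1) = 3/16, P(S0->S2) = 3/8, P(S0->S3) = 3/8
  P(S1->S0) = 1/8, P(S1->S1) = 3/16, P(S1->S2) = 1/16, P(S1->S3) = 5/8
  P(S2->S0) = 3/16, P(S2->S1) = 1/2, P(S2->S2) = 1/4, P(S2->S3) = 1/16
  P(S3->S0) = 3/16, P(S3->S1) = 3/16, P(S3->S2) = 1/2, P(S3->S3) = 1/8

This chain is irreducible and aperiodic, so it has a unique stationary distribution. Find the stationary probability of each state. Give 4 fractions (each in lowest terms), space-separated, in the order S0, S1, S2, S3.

Answer: 193/1276 177/638 459/1595 1809/6380

Derivation:
The stationary distribution satisfies pi = pi * P, i.e.:
  pi_S0 = 1/16*pi_S0 + 1/8*pi_S1 + 3/16*pi_S2 + 3/16*pi_S3
  pi_S1 = 3/16*pi_S0 + 3/16*pi_S1 + 1/2*pi_S2 + 3/16*pi_S3
  pi_S2 = 3/8*pi_S0 + 1/16*pi_S1 + 1/4*pi_S2 + 1/2*pi_S3
  pi_S3 = 3/8*pi_S0 + 5/8*pi_S1 + 1/16*pi_S2 + 1/8*pi_S3
with normalization: pi_S0 + pi_S1 + pi_S2 + pi_S3 = 1.

Using the first 3 balance equations plus normalization, the linear system A*pi = b is:
  [-15/16, 1/8, 3/16, 3/16] . pi = 0
  [3/16, -13/16, 1/2, 3/16] . pi = 0
  [3/8, 1/16, -3/4, 1/2] . pi = 0
  [1, 1, 1, 1] . pi = 1

Solving yields:
  pi_S0 = 193/1276
  pi_S1 = 177/638
  pi_S2 = 459/1595
  pi_S3 = 1809/6380

Verification (pi * P):
  193/1276*1/16 + 177/638*1/8 + 459/1595*3/16 + 1809/6380*3/16 = 193/1276 = pi_S0  (ok)
  193/1276*3/16 + 177/638*3/16 + 459/1595*1/2 + 1809/6380*3/16 = 177/638 = pi_S1  (ok)
  193/1276*3/8 + 177/638*1/16 + 459/1595*1/4 + 1809/6380*1/2 = 459/1595 = pi_S2  (ok)
  193/1276*3/8 + 177/638*5/8 + 459/1595*1/16 + 1809/6380*1/8 = 1809/6380 = pi_S3  (ok)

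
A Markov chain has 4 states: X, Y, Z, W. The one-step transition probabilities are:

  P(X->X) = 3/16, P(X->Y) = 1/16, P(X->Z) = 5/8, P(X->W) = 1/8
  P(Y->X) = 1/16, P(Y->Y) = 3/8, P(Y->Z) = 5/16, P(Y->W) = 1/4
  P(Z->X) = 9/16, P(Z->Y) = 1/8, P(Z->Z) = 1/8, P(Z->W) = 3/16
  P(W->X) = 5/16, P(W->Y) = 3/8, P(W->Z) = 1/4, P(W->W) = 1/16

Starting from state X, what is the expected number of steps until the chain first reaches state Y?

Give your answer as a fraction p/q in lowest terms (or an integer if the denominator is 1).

Answer: 3312/431

Derivation:
Let h_i = expected steps to first reach Y from state i.
Boundary: h_Y = 0.
First-step equations for the other states:
  h_X = 1 + 3/16*h_X + 1/16*h_Y + 5/8*h_Z + 1/8*h_W
  h_Z = 1 + 9/16*h_X + 1/8*h_Y + 1/8*h_Z + 3/16*h_W
  h_W = 1 + 5/16*h_X + 3/8*h_Y + 1/4*h_Z + 1/16*h_W

Substituting h_Y = 0 and rearranging gives the linear system (I - Q) h = 1:
  [13/16, -5/8, -1/8] . (h_X, h_Z, h_W) = 1
  [-9/16, 7/8, -3/16] . (h_X, h_Z, h_W) = 1
  [-5/16, -1/4, 15/16] . (h_X, h_Z, h_W) = 1

Solving yields:
  h_X = 3312/431
  h_Z = 3136/431
  h_W = 2400/431

Starting state is X, so the expected hitting time is h_X = 3312/431.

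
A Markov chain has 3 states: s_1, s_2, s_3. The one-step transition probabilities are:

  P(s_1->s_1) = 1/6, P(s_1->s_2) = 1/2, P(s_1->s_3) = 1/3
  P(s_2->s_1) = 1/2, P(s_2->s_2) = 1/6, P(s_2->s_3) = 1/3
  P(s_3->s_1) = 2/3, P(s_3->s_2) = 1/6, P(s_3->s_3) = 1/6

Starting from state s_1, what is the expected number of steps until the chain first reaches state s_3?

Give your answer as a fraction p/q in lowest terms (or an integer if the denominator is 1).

Let h_i = expected steps to first reach s_3 from state i.
Boundary: h_s_3 = 0.
First-step equations for the other states:
  h_s_1 = 1 + 1/6*h_s_1 + 1/2*h_s_2 + 1/3*h_s_3
  h_s_2 = 1 + 1/2*h_s_1 + 1/6*h_s_2 + 1/3*h_s_3

Substituting h_s_3 = 0 and rearranging gives the linear system (I - Q) h = 1:
  [5/6, -1/2] . (h_s_1, h_s_2) = 1
  [-1/2, 5/6] . (h_s_1, h_s_2) = 1

Solving yields:
  h_s_1 = 3
  h_s_2 = 3

Starting state is s_1, so the expected hitting time is h_s_1 = 3.

Answer: 3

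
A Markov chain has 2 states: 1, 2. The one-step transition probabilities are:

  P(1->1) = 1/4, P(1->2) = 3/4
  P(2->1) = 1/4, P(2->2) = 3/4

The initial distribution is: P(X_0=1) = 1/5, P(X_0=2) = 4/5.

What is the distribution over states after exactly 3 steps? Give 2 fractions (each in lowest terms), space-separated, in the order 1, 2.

Propagating the distribution step by step (d_{t+1} = d_t * P):
d_0 = (1=1/5, 2=4/5)
  d_1[1] = 1/5*1/4 + 4/5*1/4 = 1/4
  d_1[2] = 1/5*3/4 + 4/5*3/4 = 3/4
d_1 = (1=1/4, 2=3/4)
  d_2[1] = 1/4*1/4 + 3/4*1/4 = 1/4
  d_2[2] = 1/4*3/4 + 3/4*3/4 = 3/4
d_2 = (1=1/4, 2=3/4)
  d_3[1] = 1/4*1/4 + 3/4*1/4 = 1/4
  d_3[2] = 1/4*3/4 + 3/4*3/4 = 3/4
d_3 = (1=1/4, 2=3/4)

Answer: 1/4 3/4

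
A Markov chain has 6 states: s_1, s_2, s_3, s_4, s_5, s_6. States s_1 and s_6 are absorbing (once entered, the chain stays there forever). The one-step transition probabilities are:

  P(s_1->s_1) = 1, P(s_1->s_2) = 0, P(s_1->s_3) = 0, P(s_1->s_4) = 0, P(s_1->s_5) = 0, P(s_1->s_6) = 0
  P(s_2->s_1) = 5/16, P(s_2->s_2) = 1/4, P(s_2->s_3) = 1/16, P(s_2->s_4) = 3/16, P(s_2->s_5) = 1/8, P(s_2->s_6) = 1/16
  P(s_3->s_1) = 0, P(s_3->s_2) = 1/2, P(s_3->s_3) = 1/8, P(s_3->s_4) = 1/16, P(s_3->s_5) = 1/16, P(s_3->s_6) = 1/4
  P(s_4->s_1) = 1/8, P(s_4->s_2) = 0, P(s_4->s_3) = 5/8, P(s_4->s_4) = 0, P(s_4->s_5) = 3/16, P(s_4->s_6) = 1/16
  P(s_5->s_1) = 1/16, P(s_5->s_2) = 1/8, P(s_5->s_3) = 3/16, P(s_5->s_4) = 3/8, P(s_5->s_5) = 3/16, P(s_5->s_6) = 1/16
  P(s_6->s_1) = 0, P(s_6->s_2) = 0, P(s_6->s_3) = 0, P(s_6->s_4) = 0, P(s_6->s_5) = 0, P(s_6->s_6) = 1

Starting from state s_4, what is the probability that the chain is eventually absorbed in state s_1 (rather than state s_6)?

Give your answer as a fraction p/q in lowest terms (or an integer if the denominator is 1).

Let a_i = P(absorbed in s_1 | start in state i).
Boundary conditions: a_s_1 = 1, a_s_6 = 0.
For each transient state i, a_i = sum_j P(i->j) * a_j:
  a_s_2 = 5/16*a_s_1 + 1/4*a_s_2 + 1/16*a_s_3 + 3/16*a_s_4 + 1/8*a_s_5 + 1/16*a_s_6
  a_s_3 = 0*a_s_1 + 1/2*a_s_2 + 1/8*a_s_3 + 1/16*a_s_4 + 1/16*a_s_5 + 1/4*a_s_6
  a_s_4 = 1/8*a_s_1 + 0*a_s_2 + 5/8*a_s_3 + 0*a_s_4 + 3/16*a_s_5 + 1/16*a_s_6
  a_s_5 = 1/16*a_s_1 + 1/8*a_s_2 + 3/16*a_s_3 + 3/8*a_s_4 + 3/16*a_s_5 + 1/16*a_s_6

Substituting a_s_1 = 1 and a_s_6 = 0, rearrange to (I - Q) a = r where r[i] = P(i -> s_1):
  [3/4, -1/16, -3/16, -1/8] . (a_s_2, a_s_3, a_s_4, a_s_5) = 5/16
  [-1/2, 7/8, -1/16, -1/16] . (a_s_2, a_s_3, a_s_4, a_s_5) = 0
  [0, -5/8, 1, -3/16] . (a_s_2, a_s_3, a_s_4, a_s_5) = 1/8
  [-1/8, -3/16, -3/8, 13/16] . (a_s_2, a_s_3, a_s_4, a_s_5) = 1/16

Solving yields:
  a_s_2 = 7064/10583
  a_s_3 = 4811/10583
  a_s_4 = 282/557
  a_s_5 = 5484/10583

Starting state is s_4, so the absorption probability is a_s_4 = 282/557.

Answer: 282/557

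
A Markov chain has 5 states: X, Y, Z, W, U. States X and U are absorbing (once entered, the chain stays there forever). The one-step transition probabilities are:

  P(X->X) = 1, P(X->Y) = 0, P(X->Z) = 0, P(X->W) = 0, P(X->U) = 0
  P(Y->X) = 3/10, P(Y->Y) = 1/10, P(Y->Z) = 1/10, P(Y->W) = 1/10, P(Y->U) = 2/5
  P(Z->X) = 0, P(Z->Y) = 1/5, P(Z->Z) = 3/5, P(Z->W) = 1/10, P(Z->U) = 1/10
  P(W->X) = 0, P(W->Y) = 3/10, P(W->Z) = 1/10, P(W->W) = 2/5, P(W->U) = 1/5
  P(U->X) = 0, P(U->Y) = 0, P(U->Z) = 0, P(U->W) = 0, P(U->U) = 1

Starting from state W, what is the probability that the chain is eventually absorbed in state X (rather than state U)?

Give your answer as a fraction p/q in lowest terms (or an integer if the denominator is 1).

Answer: 21/89

Derivation:
Let a_i = P(absorbed in X | start in state i).
Boundary conditions: a_X = 1, a_U = 0.
For each transient state i, a_i = sum_j P(i->j) * a_j:
  a_Y = 3/10*a_X + 1/10*a_Y + 1/10*a_Z + 1/10*a_W + 2/5*a_U
  a_Z = 0*a_X + 1/5*a_Y + 3/5*a_Z + 1/10*a_W + 1/10*a_U
  a_W = 0*a_X + 3/10*a_Y + 1/10*a_Z + 2/5*a_W + 1/5*a_U

Substituting a_X = 1 and a_U = 0, rearrange to (I - Q) a = r where r[i] = P(i -> X):
  [9/10, -1/10, -1/10] . (a_Y, a_Z, a_W) = 3/10
  [-1/5, 2/5, -1/10] . (a_Y, a_Z, a_W) = 0
  [-3/10, -1/10, 3/5] . (a_Y, a_Z, a_W) = 0

Solving yields:
  a_Y = 69/178
  a_Z = 45/178
  a_W = 21/89

Starting state is W, so the absorption probability is a_W = 21/89.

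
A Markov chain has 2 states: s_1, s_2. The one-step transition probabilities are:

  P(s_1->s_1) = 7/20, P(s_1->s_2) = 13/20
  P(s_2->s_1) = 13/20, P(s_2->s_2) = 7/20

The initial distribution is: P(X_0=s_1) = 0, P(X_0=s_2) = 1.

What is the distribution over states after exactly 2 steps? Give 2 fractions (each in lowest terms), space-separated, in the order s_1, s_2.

Propagating the distribution step by step (d_{t+1} = d_t * P):
d_0 = (s_1=0, s_2=1)
  d_1[s_1] = 0*7/20 + 1*13/20 = 13/20
  d_1[s_2] = 0*13/20 + 1*7/20 = 7/20
d_1 = (s_1=13/20, s_2=7/20)
  d_2[s_1] = 13/20*7/20 + 7/20*13/20 = 91/200
  d_2[s_2] = 13/20*13/20 + 7/20*7/20 = 109/200
d_2 = (s_1=91/200, s_2=109/200)

Answer: 91/200 109/200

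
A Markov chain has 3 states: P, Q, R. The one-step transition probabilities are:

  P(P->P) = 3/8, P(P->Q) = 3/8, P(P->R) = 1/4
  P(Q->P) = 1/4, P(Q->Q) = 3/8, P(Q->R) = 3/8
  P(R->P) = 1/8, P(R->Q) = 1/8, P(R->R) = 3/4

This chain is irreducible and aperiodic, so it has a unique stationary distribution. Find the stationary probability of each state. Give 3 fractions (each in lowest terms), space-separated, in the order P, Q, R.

The stationary distribution satisfies pi = pi * P, i.e.:
  pi_P = 3/8*pi_P + 1/4*pi_Q + 1/8*pi_R
  pi_Q = 3/8*pi_P + 3/8*pi_Q + 1/8*pi_R
  pi_R = 1/4*pi_P + 3/8*pi_Q + 3/4*pi_R
with normalization: pi_P + pi_Q + pi_R = 1.

Using the first 2 balance equations plus normalization, the linear system A*pi = b is:
  [-5/8, 1/4, 1/8] . pi = 0
  [3/8, -5/8, 1/8] . pi = 0
  [1, 1, 1] . pi = 1

Solving yields:
  pi_P = 7/34
  pi_Q = 4/17
  pi_R = 19/34

Verification (pi * P):
  7/34*3/8 + 4/17*1/4 + 19/34*1/8 = 7/34 = pi_P  (ok)
  7/34*3/8 + 4/17*3/8 + 19/34*1/8 = 4/17 = pi_Q  (ok)
  7/34*1/4 + 4/17*3/8 + 19/34*3/4 = 19/34 = pi_R  (ok)

Answer: 7/34 4/17 19/34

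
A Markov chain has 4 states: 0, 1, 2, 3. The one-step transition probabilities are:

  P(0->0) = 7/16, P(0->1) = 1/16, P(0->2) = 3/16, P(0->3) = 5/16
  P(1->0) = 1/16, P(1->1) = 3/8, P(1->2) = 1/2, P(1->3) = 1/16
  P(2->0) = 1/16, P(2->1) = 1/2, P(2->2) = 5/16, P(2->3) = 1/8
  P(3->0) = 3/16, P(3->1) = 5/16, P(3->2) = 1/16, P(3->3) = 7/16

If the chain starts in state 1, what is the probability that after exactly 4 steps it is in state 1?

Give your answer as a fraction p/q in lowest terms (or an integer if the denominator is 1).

Answer: 763/2048

Derivation:
Computing P^4 by repeated multiplication:
P^1 =
  0: [7/16, 1/16, 3/16, 5/16]
  1: [1/16, 3/8, 1/2, 1/16]
  2: [1/16, 1/2, 5/16, 1/8]
  3: [3/16, 5/16, 1/16, 7/16]
P^2 =
  0: [17/64, 31/128, 49/256, 77/256]
  1: [3/32, 53/128, 23/64, 17/128]
  2: [13/128, 99/256, 47/128, 37/256]
  3: [3/16, 19/64, 61/256, 71/256]
P^3 =
  0: [409/2048, 1217/4096, 511/2048, 1039/4096]
  1: [117/1024, 783/2048, 707/2048, 81/512]
  2: [243/2048, 1557/4096, 1377/4096, 169/1024]
  3: [343/2048, 1347/4096, 141/512, 935/4096]
P^4 =
  0: [5541/32768, 21491/65536, 18339/65536, 457/2048]
  1: [1025/8192, 763/2048, 10825/32768, 5635/32768]
  2: [2091/16384, 757/2048, 21475/65536, 11473/65536]
  3: [5041/32768, 22467/65536, 19409/65536, 6789/32768]

(P^4)[1 -> 1] = 763/2048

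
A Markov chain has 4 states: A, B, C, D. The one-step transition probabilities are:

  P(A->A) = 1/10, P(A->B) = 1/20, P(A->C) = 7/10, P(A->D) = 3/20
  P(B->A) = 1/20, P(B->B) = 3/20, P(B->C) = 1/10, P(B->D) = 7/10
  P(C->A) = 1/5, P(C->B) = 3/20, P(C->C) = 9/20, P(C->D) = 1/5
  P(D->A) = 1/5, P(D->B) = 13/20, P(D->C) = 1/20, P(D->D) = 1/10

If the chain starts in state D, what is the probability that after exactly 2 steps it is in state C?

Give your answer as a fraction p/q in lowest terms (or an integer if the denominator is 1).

Answer: 93/400

Derivation:
Computing P^2 by repeated multiplication:
P^1 =
  A: [1/10, 1/20, 7/10, 3/20]
  B: [1/20, 3/20, 1/10, 7/10]
  C: [1/5, 3/20, 9/20, 1/5]
  D: [1/5, 13/20, 1/20, 1/10]
P^2 =
  A: [73/400, 43/200, 159/400, 41/200]
  B: [69/400, 99/200, 13/100, 81/400]
  C: [63/400, 23/100, 147/400, 49/200]
  D: [33/400, 9/50, 93/400, 101/200]

(P^2)[D -> C] = 93/400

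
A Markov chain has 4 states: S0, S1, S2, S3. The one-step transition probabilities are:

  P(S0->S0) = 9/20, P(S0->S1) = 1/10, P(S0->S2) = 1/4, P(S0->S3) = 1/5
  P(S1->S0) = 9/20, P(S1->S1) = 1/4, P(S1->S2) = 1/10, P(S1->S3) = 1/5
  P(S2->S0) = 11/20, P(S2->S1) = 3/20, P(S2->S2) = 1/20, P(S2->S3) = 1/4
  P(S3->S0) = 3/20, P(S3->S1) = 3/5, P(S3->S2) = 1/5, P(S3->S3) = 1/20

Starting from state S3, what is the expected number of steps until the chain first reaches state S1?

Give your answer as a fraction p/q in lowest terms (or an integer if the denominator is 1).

Let h_i = expected steps to first reach S1 from state i.
Boundary: h_S1 = 0.
First-step equations for the other states:
  h_S0 = 1 + 9/20*h_S0 + 1/10*h_S1 + 1/4*h_S2 + 1/5*h_S3
  h_S2 = 1 + 11/20*h_S0 + 3/20*h_S1 + 1/20*h_S2 + 1/4*h_S3
  h_S3 = 1 + 3/20*h_S0 + 3/5*h_S1 + 1/5*h_S2 + 1/20*h_S3

Substituting h_S1 = 0 and rearranging gives the linear system (I - Q) h = 1:
  [11/20, -1/4, -1/5] . (h_S0, h_S2, h_S3) = 1
  [-11/20, 19/20, -1/4] . (h_S0, h_S2, h_S3) = 1
  [-3/20, -1/5, 19/20] . (h_S0, h_S2, h_S3) = 1

Solving yields:
  h_S0 = 11060/2227
  h_S2 = 10400/2227
  h_S3 = 6280/2227

Starting state is S3, so the expected hitting time is h_S3 = 6280/2227.

Answer: 6280/2227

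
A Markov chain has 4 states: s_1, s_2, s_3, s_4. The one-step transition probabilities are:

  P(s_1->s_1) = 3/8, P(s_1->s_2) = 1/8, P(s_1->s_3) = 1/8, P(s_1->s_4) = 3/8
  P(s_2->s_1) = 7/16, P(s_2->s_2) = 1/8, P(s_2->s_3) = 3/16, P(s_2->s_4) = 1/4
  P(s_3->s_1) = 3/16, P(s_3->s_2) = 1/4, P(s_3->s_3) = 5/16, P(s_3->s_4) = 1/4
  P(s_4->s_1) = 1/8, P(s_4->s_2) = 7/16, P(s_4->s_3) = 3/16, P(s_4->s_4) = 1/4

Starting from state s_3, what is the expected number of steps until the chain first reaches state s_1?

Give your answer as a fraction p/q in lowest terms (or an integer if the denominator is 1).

Let h_i = expected steps to first reach s_1 from state i.
Boundary: h_s_1 = 0.
First-step equations for the other states:
  h_s_2 = 1 + 7/16*h_s_1 + 1/8*h_s_2 + 3/16*h_s_3 + 1/4*h_s_4
  h_s_3 = 1 + 3/16*h_s_1 + 1/4*h_s_2 + 5/16*h_s_3 + 1/4*h_s_4
  h_s_4 = 1 + 1/8*h_s_1 + 7/16*h_s_2 + 3/16*h_s_3 + 1/4*h_s_4

Substituting h_s_1 = 0 and rearranging gives the linear system (I - Q) h = 1:
  [7/8, -3/16, -1/4] . (h_s_2, h_s_3, h_s_4) = 1
  [-1/4, 11/16, -1/4] . (h_s_2, h_s_3, h_s_4) = 1
  [-7/16, -3/16, 3/4] . (h_s_2, h_s_3, h_s_4) = 1

Solving yields:
  h_s_2 = 448/137
  h_s_3 = 576/137
  h_s_4 = 588/137

Starting state is s_3, so the expected hitting time is h_s_3 = 576/137.

Answer: 576/137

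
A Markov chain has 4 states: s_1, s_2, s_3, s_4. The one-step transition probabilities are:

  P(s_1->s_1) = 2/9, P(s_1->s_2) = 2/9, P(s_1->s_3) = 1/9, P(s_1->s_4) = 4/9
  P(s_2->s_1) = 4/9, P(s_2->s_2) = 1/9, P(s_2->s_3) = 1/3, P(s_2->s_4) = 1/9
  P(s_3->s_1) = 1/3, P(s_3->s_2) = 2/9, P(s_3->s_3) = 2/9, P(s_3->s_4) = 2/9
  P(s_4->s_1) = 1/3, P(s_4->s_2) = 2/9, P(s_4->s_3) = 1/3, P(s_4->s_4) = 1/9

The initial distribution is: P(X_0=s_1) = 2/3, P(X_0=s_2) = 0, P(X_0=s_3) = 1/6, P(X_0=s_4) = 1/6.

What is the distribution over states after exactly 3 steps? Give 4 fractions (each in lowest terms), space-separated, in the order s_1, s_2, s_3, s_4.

Answer: 697/2187 146/729 1013/4374 1091/4374

Derivation:
Propagating the distribution step by step (d_{t+1} = d_t * P):
d_0 = (s_1=2/3, s_2=0, s_3=1/6, s_4=1/6)
  d_1[s_1] = 2/3*2/9 + 0*4/9 + 1/6*1/3 + 1/6*1/3 = 7/27
  d_1[s_2] = 2/3*2/9 + 0*1/9 + 1/6*2/9 + 1/6*2/9 = 2/9
  d_1[s_3] = 2/3*1/9 + 0*1/3 + 1/6*2/9 + 1/6*1/3 = 1/6
  d_1[s_4] = 2/3*4/9 + 0*1/9 + 1/6*2/9 + 1/6*1/9 = 19/54
d_1 = (s_1=7/27, s_2=2/9, s_3=1/6, s_4=19/54)
  d_2[s_1] = 7/27*2/9 + 2/9*4/9 + 1/6*1/3 + 19/54*1/3 = 80/243
  d_2[s_2] = 7/27*2/9 + 2/9*1/9 + 1/6*2/9 + 19/54*2/9 = 16/81
  d_2[s_3] = 7/27*1/9 + 2/9*1/3 + 1/6*2/9 + 19/54*1/3 = 125/486
  d_2[s_4] = 7/27*4/9 + 2/9*1/9 + 1/6*2/9 + 19/54*1/9 = 35/162
d_2 = (s_1=80/243, s_2=16/81, s_3=125/486, s_4=35/162)
  d_3[s_1] = 80/243*2/9 + 16/81*4/9 + 125/486*1/3 + 35/162*1/3 = 697/2187
  d_3[s_2] = 80/243*2/9 + 16/81*1/9 + 125/486*2/9 + 35/162*2/9 = 146/729
  d_3[s_3] = 80/243*1/9 + 16/81*1/3 + 125/486*2/9 + 35/162*1/3 = 1013/4374
  d_3[s_4] = 80/243*4/9 + 16/81*1/9 + 125/486*2/9 + 35/162*1/9 = 1091/4374
d_3 = (s_1=697/2187, s_2=146/729, s_3=1013/4374, s_4=1091/4374)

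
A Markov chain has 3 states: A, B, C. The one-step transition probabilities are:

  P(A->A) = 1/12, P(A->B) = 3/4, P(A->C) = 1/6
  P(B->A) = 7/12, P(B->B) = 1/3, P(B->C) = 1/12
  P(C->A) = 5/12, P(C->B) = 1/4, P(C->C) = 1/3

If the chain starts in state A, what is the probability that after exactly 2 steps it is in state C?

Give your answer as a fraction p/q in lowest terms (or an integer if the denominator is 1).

Computing P^2 by repeated multiplication:
P^1 =
  A: [1/12, 3/4, 1/6]
  B: [7/12, 1/3, 1/12]
  C: [5/12, 1/4, 1/3]
P^2 =
  A: [37/72, 17/48, 19/144]
  B: [5/18, 41/72, 11/72]
  C: [23/72, 23/48, 29/144]

(P^2)[A -> C] = 19/144

Answer: 19/144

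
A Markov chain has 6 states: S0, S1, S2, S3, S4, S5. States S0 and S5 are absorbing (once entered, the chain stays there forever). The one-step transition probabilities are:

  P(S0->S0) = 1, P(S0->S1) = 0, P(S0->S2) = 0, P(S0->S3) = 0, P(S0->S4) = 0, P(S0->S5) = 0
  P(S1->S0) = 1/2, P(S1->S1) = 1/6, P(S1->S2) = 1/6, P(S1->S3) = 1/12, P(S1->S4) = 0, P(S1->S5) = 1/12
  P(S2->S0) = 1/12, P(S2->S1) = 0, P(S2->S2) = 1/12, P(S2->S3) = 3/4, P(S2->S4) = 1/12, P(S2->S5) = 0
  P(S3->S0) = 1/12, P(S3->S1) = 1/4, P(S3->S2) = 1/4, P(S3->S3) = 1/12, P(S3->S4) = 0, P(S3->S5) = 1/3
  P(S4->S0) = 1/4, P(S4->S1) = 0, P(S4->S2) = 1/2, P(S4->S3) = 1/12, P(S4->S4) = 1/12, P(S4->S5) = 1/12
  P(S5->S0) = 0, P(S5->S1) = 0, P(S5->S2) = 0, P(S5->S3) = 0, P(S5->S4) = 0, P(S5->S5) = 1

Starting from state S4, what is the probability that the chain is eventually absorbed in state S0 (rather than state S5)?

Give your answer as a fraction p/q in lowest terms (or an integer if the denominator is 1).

Let a_i = P(absorbed in S0 | start in state i).
Boundary conditions: a_S0 = 1, a_S5 = 0.
For each transient state i, a_i = sum_j P(i->j) * a_j:
  a_S1 = 1/2*a_S0 + 1/6*a_S1 + 1/6*a_S2 + 1/12*a_S3 + 0*a_S4 + 1/12*a_S5
  a_S2 = 1/12*a_S0 + 0*a_S1 + 1/12*a_S2 + 3/4*a_S3 + 1/12*a_S4 + 0*a_S5
  a_S3 = 1/12*a_S0 + 1/4*a_S1 + 1/4*a_S2 + 1/12*a_S3 + 0*a_S4 + 1/3*a_S5
  a_S4 = 1/4*a_S0 + 0*a_S1 + 1/2*a_S2 + 1/12*a_S3 + 1/12*a_S4 + 1/12*a_S5

Substituting a_S0 = 1 and a_S5 = 0, rearrange to (I - Q) a = r where r[i] = P(i -> S0):
  [5/6, -1/6, -1/12, 0] . (a_S1, a_S2, a_S3, a_S4) = 1/2
  [0, 11/12, -3/4, -1/12] . (a_S1, a_S2, a_S3, a_S4) = 1/12
  [-1/4, -1/4, 11/12, 0] . (a_S1, a_S2, a_S3, a_S4) = 1/12
  [0, -1/2, -1/12, 11/12] . (a_S1, a_S2, a_S3, a_S4) = 1/4

Solving yields:
  a_S1 = 1291/1741
  a_S2 = 4298/8705
  a_S3 = 3724/8705
  a_S4 = 5057/8705

Starting state is S4, so the absorption probability is a_S4 = 5057/8705.

Answer: 5057/8705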